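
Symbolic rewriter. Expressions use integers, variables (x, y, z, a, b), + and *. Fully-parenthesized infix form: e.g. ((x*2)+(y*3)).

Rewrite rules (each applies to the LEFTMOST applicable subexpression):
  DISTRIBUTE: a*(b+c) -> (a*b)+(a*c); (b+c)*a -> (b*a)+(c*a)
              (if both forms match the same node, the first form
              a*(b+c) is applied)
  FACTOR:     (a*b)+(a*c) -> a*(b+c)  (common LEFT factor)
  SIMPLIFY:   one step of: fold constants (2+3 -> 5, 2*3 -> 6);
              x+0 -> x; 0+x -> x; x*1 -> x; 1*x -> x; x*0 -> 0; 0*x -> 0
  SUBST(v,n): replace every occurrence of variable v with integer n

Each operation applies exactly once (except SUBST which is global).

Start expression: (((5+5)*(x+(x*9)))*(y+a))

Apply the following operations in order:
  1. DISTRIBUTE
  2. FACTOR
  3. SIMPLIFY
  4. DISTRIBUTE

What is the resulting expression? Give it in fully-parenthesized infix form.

Start: (((5+5)*(x+(x*9)))*(y+a))
Apply DISTRIBUTE at root (target: (((5+5)*(x+(x*9)))*(y+a))): (((5+5)*(x+(x*9)))*(y+a)) -> ((((5+5)*(x+(x*9)))*y)+(((5+5)*(x+(x*9)))*a))
Apply FACTOR at root (target: ((((5+5)*(x+(x*9)))*y)+(((5+5)*(x+(x*9)))*a))): ((((5+5)*(x+(x*9)))*y)+(((5+5)*(x+(x*9)))*a)) -> (((5+5)*(x+(x*9)))*(y+a))
Apply SIMPLIFY at LL (target: (5+5)): (((5+5)*(x+(x*9)))*(y+a)) -> ((10*(x+(x*9)))*(y+a))
Apply DISTRIBUTE at root (target: ((10*(x+(x*9)))*(y+a))): ((10*(x+(x*9)))*(y+a)) -> (((10*(x+(x*9)))*y)+((10*(x+(x*9)))*a))

Answer: (((10*(x+(x*9)))*y)+((10*(x+(x*9)))*a))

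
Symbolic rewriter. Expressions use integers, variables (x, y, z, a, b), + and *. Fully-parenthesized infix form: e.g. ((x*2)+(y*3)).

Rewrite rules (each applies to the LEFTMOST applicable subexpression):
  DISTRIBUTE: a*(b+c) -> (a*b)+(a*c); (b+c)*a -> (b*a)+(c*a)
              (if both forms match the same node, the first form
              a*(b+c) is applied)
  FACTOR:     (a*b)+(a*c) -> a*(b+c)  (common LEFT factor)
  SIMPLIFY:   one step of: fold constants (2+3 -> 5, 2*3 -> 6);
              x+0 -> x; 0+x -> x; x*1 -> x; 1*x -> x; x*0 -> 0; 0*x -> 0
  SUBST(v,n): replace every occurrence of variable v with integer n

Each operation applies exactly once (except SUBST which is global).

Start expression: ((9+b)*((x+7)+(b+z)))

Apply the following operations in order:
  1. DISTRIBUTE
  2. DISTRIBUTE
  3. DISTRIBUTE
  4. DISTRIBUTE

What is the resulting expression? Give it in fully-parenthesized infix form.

Answer: ((((9*x)+(b*x))+((9*7)+(b*7)))+((9+b)*(b+z)))

Derivation:
Start: ((9+b)*((x+7)+(b+z)))
Apply DISTRIBUTE at root (target: ((9+b)*((x+7)+(b+z)))): ((9+b)*((x+7)+(b+z))) -> (((9+b)*(x+7))+((9+b)*(b+z)))
Apply DISTRIBUTE at L (target: ((9+b)*(x+7))): (((9+b)*(x+7))+((9+b)*(b+z))) -> ((((9+b)*x)+((9+b)*7))+((9+b)*(b+z)))
Apply DISTRIBUTE at LL (target: ((9+b)*x)): ((((9+b)*x)+((9+b)*7))+((9+b)*(b+z))) -> ((((9*x)+(b*x))+((9+b)*7))+((9+b)*(b+z)))
Apply DISTRIBUTE at LR (target: ((9+b)*7)): ((((9*x)+(b*x))+((9+b)*7))+((9+b)*(b+z))) -> ((((9*x)+(b*x))+((9*7)+(b*7)))+((9+b)*(b+z)))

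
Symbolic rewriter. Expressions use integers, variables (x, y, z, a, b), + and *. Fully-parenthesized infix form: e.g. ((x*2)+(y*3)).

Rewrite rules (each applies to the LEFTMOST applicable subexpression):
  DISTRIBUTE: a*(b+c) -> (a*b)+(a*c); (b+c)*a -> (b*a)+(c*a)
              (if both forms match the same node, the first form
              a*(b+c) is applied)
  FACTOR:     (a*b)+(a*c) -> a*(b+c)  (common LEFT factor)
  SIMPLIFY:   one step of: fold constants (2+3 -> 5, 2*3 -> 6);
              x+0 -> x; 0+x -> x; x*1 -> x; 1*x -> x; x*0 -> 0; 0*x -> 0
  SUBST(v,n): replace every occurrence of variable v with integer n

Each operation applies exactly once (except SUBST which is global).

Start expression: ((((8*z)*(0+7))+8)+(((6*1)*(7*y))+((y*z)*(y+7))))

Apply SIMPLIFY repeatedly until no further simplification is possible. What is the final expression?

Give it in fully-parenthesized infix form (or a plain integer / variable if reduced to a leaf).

Answer: ((((8*z)*7)+8)+((6*(7*y))+((y*z)*(y+7))))

Derivation:
Start: ((((8*z)*(0+7))+8)+(((6*1)*(7*y))+((y*z)*(y+7))))
Step 1: at LLR: (0+7) -> 7; overall: ((((8*z)*(0+7))+8)+(((6*1)*(7*y))+((y*z)*(y+7)))) -> ((((8*z)*7)+8)+(((6*1)*(7*y))+((y*z)*(y+7))))
Step 2: at RLL: (6*1) -> 6; overall: ((((8*z)*7)+8)+(((6*1)*(7*y))+((y*z)*(y+7)))) -> ((((8*z)*7)+8)+((6*(7*y))+((y*z)*(y+7))))
Fixed point: ((((8*z)*7)+8)+((6*(7*y))+((y*z)*(y+7))))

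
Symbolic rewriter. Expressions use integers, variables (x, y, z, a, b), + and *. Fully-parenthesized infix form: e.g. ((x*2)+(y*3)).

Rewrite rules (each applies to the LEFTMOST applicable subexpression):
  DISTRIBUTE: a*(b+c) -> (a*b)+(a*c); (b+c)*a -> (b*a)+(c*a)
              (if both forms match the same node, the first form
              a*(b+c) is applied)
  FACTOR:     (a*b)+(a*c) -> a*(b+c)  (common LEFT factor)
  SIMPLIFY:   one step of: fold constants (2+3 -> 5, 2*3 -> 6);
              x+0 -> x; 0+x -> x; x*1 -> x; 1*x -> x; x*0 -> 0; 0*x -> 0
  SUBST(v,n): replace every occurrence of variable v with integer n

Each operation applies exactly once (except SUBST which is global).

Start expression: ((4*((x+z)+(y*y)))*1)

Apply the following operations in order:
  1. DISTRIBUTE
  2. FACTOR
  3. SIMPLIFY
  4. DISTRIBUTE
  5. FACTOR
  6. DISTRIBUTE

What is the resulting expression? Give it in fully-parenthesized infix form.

Start: ((4*((x+z)+(y*y)))*1)
Apply DISTRIBUTE at L (target: (4*((x+z)+(y*y)))): ((4*((x+z)+(y*y)))*1) -> (((4*(x+z))+(4*(y*y)))*1)
Apply FACTOR at L (target: ((4*(x+z))+(4*(y*y)))): (((4*(x+z))+(4*(y*y)))*1) -> ((4*((x+z)+(y*y)))*1)
Apply SIMPLIFY at root (target: ((4*((x+z)+(y*y)))*1)): ((4*((x+z)+(y*y)))*1) -> (4*((x+z)+(y*y)))
Apply DISTRIBUTE at root (target: (4*((x+z)+(y*y)))): (4*((x+z)+(y*y))) -> ((4*(x+z))+(4*(y*y)))
Apply FACTOR at root (target: ((4*(x+z))+(4*(y*y)))): ((4*(x+z))+(4*(y*y))) -> (4*((x+z)+(y*y)))
Apply DISTRIBUTE at root (target: (4*((x+z)+(y*y)))): (4*((x+z)+(y*y))) -> ((4*(x+z))+(4*(y*y)))

Answer: ((4*(x+z))+(4*(y*y)))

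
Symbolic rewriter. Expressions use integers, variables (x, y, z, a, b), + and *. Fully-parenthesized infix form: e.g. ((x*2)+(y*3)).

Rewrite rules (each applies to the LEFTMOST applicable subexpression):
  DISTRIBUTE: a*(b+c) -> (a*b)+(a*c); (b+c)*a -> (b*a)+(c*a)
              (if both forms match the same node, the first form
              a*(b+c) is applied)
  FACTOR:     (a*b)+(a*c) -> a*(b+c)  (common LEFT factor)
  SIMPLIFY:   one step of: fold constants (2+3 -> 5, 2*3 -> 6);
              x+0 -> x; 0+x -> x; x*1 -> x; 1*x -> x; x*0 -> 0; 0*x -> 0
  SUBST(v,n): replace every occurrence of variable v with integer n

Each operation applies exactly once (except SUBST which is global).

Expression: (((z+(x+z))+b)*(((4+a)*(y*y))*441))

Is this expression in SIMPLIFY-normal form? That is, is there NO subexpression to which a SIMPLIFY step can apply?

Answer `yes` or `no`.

Answer: yes

Derivation:
Expression: (((z+(x+z))+b)*(((4+a)*(y*y))*441))
Scanning for simplifiable subexpressions (pre-order)...
  at root: (((z+(x+z))+b)*(((4+a)*(y*y))*441)) (not simplifiable)
  at L: ((z+(x+z))+b) (not simplifiable)
  at LL: (z+(x+z)) (not simplifiable)
  at LLR: (x+z) (not simplifiable)
  at R: (((4+a)*(y*y))*441) (not simplifiable)
  at RL: ((4+a)*(y*y)) (not simplifiable)
  at RLL: (4+a) (not simplifiable)
  at RLR: (y*y) (not simplifiable)
Result: no simplifiable subexpression found -> normal form.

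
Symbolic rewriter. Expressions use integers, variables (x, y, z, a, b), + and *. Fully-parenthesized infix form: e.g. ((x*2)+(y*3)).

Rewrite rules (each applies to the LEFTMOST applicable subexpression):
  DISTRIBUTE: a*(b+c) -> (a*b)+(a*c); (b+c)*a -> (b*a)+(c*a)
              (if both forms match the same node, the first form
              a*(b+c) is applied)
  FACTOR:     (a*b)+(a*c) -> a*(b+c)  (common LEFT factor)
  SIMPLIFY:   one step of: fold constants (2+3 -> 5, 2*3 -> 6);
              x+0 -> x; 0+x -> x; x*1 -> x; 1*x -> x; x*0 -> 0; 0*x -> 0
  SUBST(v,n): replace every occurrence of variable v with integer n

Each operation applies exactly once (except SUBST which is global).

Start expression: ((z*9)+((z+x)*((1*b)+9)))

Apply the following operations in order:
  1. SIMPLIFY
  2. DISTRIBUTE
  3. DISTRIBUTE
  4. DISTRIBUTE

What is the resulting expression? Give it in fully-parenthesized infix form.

Start: ((z*9)+((z+x)*((1*b)+9)))
Apply SIMPLIFY at RRL (target: (1*b)): ((z*9)+((z+x)*((1*b)+9))) -> ((z*9)+((z+x)*(b+9)))
Apply DISTRIBUTE at R (target: ((z+x)*(b+9))): ((z*9)+((z+x)*(b+9))) -> ((z*9)+(((z+x)*b)+((z+x)*9)))
Apply DISTRIBUTE at RL (target: ((z+x)*b)): ((z*9)+(((z+x)*b)+((z+x)*9))) -> ((z*9)+(((z*b)+(x*b))+((z+x)*9)))
Apply DISTRIBUTE at RR (target: ((z+x)*9)): ((z*9)+(((z*b)+(x*b))+((z+x)*9))) -> ((z*9)+(((z*b)+(x*b))+((z*9)+(x*9))))

Answer: ((z*9)+(((z*b)+(x*b))+((z*9)+(x*9))))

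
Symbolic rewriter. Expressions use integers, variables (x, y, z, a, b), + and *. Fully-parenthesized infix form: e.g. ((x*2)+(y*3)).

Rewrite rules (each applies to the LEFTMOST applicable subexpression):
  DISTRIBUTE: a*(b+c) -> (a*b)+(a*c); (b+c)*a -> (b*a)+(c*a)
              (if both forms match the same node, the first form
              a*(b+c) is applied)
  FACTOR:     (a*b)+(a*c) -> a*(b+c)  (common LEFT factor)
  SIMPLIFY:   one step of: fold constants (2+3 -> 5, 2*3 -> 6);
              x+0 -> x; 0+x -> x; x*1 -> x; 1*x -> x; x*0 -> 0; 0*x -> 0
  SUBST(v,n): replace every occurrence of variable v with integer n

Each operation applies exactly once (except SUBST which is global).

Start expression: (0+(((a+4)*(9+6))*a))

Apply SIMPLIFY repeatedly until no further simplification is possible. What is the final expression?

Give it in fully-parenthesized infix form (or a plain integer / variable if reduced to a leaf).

Answer: (((a+4)*15)*a)

Derivation:
Start: (0+(((a+4)*(9+6))*a))
Step 1: at root: (0+(((a+4)*(9+6))*a)) -> (((a+4)*(9+6))*a); overall: (0+(((a+4)*(9+6))*a)) -> (((a+4)*(9+6))*a)
Step 2: at LR: (9+6) -> 15; overall: (((a+4)*(9+6))*a) -> (((a+4)*15)*a)
Fixed point: (((a+4)*15)*a)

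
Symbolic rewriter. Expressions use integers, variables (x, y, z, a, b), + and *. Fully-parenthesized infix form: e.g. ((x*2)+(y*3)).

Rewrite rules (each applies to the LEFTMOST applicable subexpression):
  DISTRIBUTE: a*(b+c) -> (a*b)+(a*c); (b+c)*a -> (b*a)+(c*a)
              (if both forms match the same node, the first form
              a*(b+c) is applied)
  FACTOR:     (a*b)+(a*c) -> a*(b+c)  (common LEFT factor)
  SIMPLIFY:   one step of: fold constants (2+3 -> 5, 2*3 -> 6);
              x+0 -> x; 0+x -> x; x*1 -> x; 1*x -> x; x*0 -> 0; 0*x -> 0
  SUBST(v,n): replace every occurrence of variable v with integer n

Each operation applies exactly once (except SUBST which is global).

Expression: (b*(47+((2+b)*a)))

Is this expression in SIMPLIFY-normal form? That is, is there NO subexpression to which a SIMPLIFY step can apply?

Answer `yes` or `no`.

Expression: (b*(47+((2+b)*a)))
Scanning for simplifiable subexpressions (pre-order)...
  at root: (b*(47+((2+b)*a))) (not simplifiable)
  at R: (47+((2+b)*a)) (not simplifiable)
  at RR: ((2+b)*a) (not simplifiable)
  at RRL: (2+b) (not simplifiable)
Result: no simplifiable subexpression found -> normal form.

Answer: yes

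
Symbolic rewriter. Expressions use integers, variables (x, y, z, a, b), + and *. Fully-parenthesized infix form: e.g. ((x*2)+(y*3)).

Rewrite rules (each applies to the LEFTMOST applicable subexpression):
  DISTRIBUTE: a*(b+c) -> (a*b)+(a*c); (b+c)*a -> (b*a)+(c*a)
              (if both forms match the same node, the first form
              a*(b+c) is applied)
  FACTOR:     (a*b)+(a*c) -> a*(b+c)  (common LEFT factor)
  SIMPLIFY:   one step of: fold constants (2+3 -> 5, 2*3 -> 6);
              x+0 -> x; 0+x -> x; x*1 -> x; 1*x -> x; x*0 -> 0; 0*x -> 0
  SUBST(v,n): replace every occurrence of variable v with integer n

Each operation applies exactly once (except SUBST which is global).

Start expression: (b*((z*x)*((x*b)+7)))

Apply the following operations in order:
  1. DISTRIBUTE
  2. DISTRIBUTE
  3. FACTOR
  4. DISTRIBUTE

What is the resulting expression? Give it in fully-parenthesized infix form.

Start: (b*((z*x)*((x*b)+7)))
Apply DISTRIBUTE at R (target: ((z*x)*((x*b)+7))): (b*((z*x)*((x*b)+7))) -> (b*(((z*x)*(x*b))+((z*x)*7)))
Apply DISTRIBUTE at root (target: (b*(((z*x)*(x*b))+((z*x)*7)))): (b*(((z*x)*(x*b))+((z*x)*7))) -> ((b*((z*x)*(x*b)))+(b*((z*x)*7)))
Apply FACTOR at root (target: ((b*((z*x)*(x*b)))+(b*((z*x)*7)))): ((b*((z*x)*(x*b)))+(b*((z*x)*7))) -> (b*(((z*x)*(x*b))+((z*x)*7)))
Apply DISTRIBUTE at root (target: (b*(((z*x)*(x*b))+((z*x)*7)))): (b*(((z*x)*(x*b))+((z*x)*7))) -> ((b*((z*x)*(x*b)))+(b*((z*x)*7)))

Answer: ((b*((z*x)*(x*b)))+(b*((z*x)*7)))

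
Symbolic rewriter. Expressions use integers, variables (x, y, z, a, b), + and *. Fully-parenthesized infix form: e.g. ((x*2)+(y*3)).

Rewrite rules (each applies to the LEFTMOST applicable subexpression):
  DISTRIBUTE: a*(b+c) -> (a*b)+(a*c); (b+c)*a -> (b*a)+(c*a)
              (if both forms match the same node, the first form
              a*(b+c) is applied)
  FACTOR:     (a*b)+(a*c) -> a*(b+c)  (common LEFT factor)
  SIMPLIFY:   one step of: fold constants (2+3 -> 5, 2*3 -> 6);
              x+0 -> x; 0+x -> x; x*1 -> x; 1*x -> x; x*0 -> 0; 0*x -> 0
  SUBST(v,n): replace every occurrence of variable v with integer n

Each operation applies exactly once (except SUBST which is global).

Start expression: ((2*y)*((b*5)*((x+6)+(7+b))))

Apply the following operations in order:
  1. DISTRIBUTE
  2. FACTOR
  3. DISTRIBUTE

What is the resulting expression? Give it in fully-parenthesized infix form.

Start: ((2*y)*((b*5)*((x+6)+(7+b))))
Apply DISTRIBUTE at R (target: ((b*5)*((x+6)+(7+b)))): ((2*y)*((b*5)*((x+6)+(7+b)))) -> ((2*y)*(((b*5)*(x+6))+((b*5)*(7+b))))
Apply FACTOR at R (target: (((b*5)*(x+6))+((b*5)*(7+b)))): ((2*y)*(((b*5)*(x+6))+((b*5)*(7+b)))) -> ((2*y)*((b*5)*((x+6)+(7+b))))
Apply DISTRIBUTE at R (target: ((b*5)*((x+6)+(7+b)))): ((2*y)*((b*5)*((x+6)+(7+b)))) -> ((2*y)*(((b*5)*(x+6))+((b*5)*(7+b))))

Answer: ((2*y)*(((b*5)*(x+6))+((b*5)*(7+b))))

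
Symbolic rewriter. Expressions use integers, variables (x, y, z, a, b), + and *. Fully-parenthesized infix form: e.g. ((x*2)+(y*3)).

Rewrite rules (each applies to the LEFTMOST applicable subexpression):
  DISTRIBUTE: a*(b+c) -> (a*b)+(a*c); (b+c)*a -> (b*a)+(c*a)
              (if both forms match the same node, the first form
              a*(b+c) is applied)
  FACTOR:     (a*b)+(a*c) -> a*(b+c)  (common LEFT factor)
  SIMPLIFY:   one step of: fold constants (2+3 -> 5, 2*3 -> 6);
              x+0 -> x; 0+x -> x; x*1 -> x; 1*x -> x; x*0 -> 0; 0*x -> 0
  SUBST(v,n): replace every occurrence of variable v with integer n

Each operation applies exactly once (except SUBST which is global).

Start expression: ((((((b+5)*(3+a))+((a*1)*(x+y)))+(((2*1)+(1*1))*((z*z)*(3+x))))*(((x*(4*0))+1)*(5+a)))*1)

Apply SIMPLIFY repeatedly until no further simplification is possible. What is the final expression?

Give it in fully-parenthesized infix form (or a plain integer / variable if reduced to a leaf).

Start: ((((((b+5)*(3+a))+((a*1)*(x+y)))+(((2*1)+(1*1))*((z*z)*(3+x))))*(((x*(4*0))+1)*(5+a)))*1)
Step 1: at root: ((((((b+5)*(3+a))+((a*1)*(x+y)))+(((2*1)+(1*1))*((z*z)*(3+x))))*(((x*(4*0))+1)*(5+a)))*1) -> (((((b+5)*(3+a))+((a*1)*(x+y)))+(((2*1)+(1*1))*((z*z)*(3+x))))*(((x*(4*0))+1)*(5+a))); overall: ((((((b+5)*(3+a))+((a*1)*(x+y)))+(((2*1)+(1*1))*((z*z)*(3+x))))*(((x*(4*0))+1)*(5+a)))*1) -> (((((b+5)*(3+a))+((a*1)*(x+y)))+(((2*1)+(1*1))*((z*z)*(3+x))))*(((x*(4*0))+1)*(5+a)))
Step 2: at LLRL: (a*1) -> a; overall: (((((b+5)*(3+a))+((a*1)*(x+y)))+(((2*1)+(1*1))*((z*z)*(3+x))))*(((x*(4*0))+1)*(5+a))) -> (((((b+5)*(3+a))+(a*(x+y)))+(((2*1)+(1*1))*((z*z)*(3+x))))*(((x*(4*0))+1)*(5+a)))
Step 3: at LRLL: (2*1) -> 2; overall: (((((b+5)*(3+a))+(a*(x+y)))+(((2*1)+(1*1))*((z*z)*(3+x))))*(((x*(4*0))+1)*(5+a))) -> (((((b+5)*(3+a))+(a*(x+y)))+((2+(1*1))*((z*z)*(3+x))))*(((x*(4*0))+1)*(5+a)))
Step 4: at LRLR: (1*1) -> 1; overall: (((((b+5)*(3+a))+(a*(x+y)))+((2+(1*1))*((z*z)*(3+x))))*(((x*(4*0))+1)*(5+a))) -> (((((b+5)*(3+a))+(a*(x+y)))+((2+1)*((z*z)*(3+x))))*(((x*(4*0))+1)*(5+a)))
Step 5: at LRL: (2+1) -> 3; overall: (((((b+5)*(3+a))+(a*(x+y)))+((2+1)*((z*z)*(3+x))))*(((x*(4*0))+1)*(5+a))) -> (((((b+5)*(3+a))+(a*(x+y)))+(3*((z*z)*(3+x))))*(((x*(4*0))+1)*(5+a)))
Step 6: at RLLR: (4*0) -> 0; overall: (((((b+5)*(3+a))+(a*(x+y)))+(3*((z*z)*(3+x))))*(((x*(4*0))+1)*(5+a))) -> (((((b+5)*(3+a))+(a*(x+y)))+(3*((z*z)*(3+x))))*(((x*0)+1)*(5+a)))
Step 7: at RLL: (x*0) -> 0; overall: (((((b+5)*(3+a))+(a*(x+y)))+(3*((z*z)*(3+x))))*(((x*0)+1)*(5+a))) -> (((((b+5)*(3+a))+(a*(x+y)))+(3*((z*z)*(3+x))))*((0+1)*(5+a)))
Step 8: at RL: (0+1) -> 1; overall: (((((b+5)*(3+a))+(a*(x+y)))+(3*((z*z)*(3+x))))*((0+1)*(5+a))) -> (((((b+5)*(3+a))+(a*(x+y)))+(3*((z*z)*(3+x))))*(1*(5+a)))
Step 9: at R: (1*(5+a)) -> (5+a); overall: (((((b+5)*(3+a))+(a*(x+y)))+(3*((z*z)*(3+x))))*(1*(5+a))) -> (((((b+5)*(3+a))+(a*(x+y)))+(3*((z*z)*(3+x))))*(5+a))
Fixed point: (((((b+5)*(3+a))+(a*(x+y)))+(3*((z*z)*(3+x))))*(5+a))

Answer: (((((b+5)*(3+a))+(a*(x+y)))+(3*((z*z)*(3+x))))*(5+a))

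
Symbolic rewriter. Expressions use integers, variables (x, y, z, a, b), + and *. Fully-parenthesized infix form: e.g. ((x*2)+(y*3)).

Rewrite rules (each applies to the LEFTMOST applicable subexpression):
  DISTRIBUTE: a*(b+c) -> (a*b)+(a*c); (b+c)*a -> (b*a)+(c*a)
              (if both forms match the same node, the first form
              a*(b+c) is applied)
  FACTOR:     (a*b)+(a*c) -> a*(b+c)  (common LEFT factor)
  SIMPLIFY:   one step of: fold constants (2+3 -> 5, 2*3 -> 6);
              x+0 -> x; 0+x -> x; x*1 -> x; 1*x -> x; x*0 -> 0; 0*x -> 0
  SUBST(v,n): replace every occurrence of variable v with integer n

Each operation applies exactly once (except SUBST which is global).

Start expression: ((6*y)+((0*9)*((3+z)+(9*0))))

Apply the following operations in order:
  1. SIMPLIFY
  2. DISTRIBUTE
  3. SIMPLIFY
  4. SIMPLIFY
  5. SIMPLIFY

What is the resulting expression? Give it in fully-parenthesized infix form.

Start: ((6*y)+((0*9)*((3+z)+(9*0))))
Apply SIMPLIFY at RL (target: (0*9)): ((6*y)+((0*9)*((3+z)+(9*0)))) -> ((6*y)+(0*((3+z)+(9*0))))
Apply DISTRIBUTE at R (target: (0*((3+z)+(9*0)))): ((6*y)+(0*((3+z)+(9*0)))) -> ((6*y)+((0*(3+z))+(0*(9*0))))
Apply SIMPLIFY at RL (target: (0*(3+z))): ((6*y)+((0*(3+z))+(0*(9*0)))) -> ((6*y)+(0+(0*(9*0))))
Apply SIMPLIFY at R (target: (0+(0*(9*0)))): ((6*y)+(0+(0*(9*0)))) -> ((6*y)+(0*(9*0)))
Apply SIMPLIFY at R (target: (0*(9*0))): ((6*y)+(0*(9*0))) -> ((6*y)+0)

Answer: ((6*y)+0)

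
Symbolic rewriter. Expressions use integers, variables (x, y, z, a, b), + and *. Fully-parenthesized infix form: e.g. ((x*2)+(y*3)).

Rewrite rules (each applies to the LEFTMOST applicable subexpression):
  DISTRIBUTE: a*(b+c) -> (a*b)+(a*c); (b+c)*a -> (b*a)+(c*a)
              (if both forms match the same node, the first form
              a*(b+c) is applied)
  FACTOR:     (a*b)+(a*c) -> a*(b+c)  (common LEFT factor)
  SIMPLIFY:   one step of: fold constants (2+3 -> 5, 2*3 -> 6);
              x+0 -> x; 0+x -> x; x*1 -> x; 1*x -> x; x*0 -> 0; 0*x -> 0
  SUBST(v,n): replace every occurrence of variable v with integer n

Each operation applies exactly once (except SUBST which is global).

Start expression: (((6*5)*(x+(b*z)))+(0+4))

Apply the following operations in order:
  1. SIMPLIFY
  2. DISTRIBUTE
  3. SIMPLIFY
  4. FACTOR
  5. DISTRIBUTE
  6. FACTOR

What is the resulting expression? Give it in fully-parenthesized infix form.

Start: (((6*5)*(x+(b*z)))+(0+4))
Apply SIMPLIFY at LL (target: (6*5)): (((6*5)*(x+(b*z)))+(0+4)) -> ((30*(x+(b*z)))+(0+4))
Apply DISTRIBUTE at L (target: (30*(x+(b*z)))): ((30*(x+(b*z)))+(0+4)) -> (((30*x)+(30*(b*z)))+(0+4))
Apply SIMPLIFY at R (target: (0+4)): (((30*x)+(30*(b*z)))+(0+4)) -> (((30*x)+(30*(b*z)))+4)
Apply FACTOR at L (target: ((30*x)+(30*(b*z)))): (((30*x)+(30*(b*z)))+4) -> ((30*(x+(b*z)))+4)
Apply DISTRIBUTE at L (target: (30*(x+(b*z)))): ((30*(x+(b*z)))+4) -> (((30*x)+(30*(b*z)))+4)
Apply FACTOR at L (target: ((30*x)+(30*(b*z)))): (((30*x)+(30*(b*z)))+4) -> ((30*(x+(b*z)))+4)

Answer: ((30*(x+(b*z)))+4)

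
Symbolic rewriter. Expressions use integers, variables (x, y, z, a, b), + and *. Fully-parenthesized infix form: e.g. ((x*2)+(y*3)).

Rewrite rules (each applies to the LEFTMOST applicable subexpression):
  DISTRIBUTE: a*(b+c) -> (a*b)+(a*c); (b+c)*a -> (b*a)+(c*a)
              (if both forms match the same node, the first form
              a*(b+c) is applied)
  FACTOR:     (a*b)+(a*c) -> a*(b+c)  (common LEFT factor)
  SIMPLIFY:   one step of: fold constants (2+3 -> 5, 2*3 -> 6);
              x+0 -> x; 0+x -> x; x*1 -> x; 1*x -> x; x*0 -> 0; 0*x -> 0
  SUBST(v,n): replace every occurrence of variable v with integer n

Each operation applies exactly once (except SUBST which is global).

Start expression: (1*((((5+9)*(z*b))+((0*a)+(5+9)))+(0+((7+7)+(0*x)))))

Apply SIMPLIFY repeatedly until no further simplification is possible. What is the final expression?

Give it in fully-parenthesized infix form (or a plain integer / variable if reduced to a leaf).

Answer: (((14*(z*b))+14)+14)

Derivation:
Start: (1*((((5+9)*(z*b))+((0*a)+(5+9)))+(0+((7+7)+(0*x)))))
Step 1: at root: (1*((((5+9)*(z*b))+((0*a)+(5+9)))+(0+((7+7)+(0*x))))) -> ((((5+9)*(z*b))+((0*a)+(5+9)))+(0+((7+7)+(0*x)))); overall: (1*((((5+9)*(z*b))+((0*a)+(5+9)))+(0+((7+7)+(0*x))))) -> ((((5+9)*(z*b))+((0*a)+(5+9)))+(0+((7+7)+(0*x))))
Step 2: at LLL: (5+9) -> 14; overall: ((((5+9)*(z*b))+((0*a)+(5+9)))+(0+((7+7)+(0*x)))) -> (((14*(z*b))+((0*a)+(5+9)))+(0+((7+7)+(0*x))))
Step 3: at LRL: (0*a) -> 0; overall: (((14*(z*b))+((0*a)+(5+9)))+(0+((7+7)+(0*x)))) -> (((14*(z*b))+(0+(5+9)))+(0+((7+7)+(0*x))))
Step 4: at LR: (0+(5+9)) -> (5+9); overall: (((14*(z*b))+(0+(5+9)))+(0+((7+7)+(0*x)))) -> (((14*(z*b))+(5+9))+(0+((7+7)+(0*x))))
Step 5: at LR: (5+9) -> 14; overall: (((14*(z*b))+(5+9))+(0+((7+7)+(0*x)))) -> (((14*(z*b))+14)+(0+((7+7)+(0*x))))
Step 6: at R: (0+((7+7)+(0*x))) -> ((7+7)+(0*x)); overall: (((14*(z*b))+14)+(0+((7+7)+(0*x)))) -> (((14*(z*b))+14)+((7+7)+(0*x)))
Step 7: at RL: (7+7) -> 14; overall: (((14*(z*b))+14)+((7+7)+(0*x))) -> (((14*(z*b))+14)+(14+(0*x)))
Step 8: at RR: (0*x) -> 0; overall: (((14*(z*b))+14)+(14+(0*x))) -> (((14*(z*b))+14)+(14+0))
Step 9: at R: (14+0) -> 14; overall: (((14*(z*b))+14)+(14+0)) -> (((14*(z*b))+14)+14)
Fixed point: (((14*(z*b))+14)+14)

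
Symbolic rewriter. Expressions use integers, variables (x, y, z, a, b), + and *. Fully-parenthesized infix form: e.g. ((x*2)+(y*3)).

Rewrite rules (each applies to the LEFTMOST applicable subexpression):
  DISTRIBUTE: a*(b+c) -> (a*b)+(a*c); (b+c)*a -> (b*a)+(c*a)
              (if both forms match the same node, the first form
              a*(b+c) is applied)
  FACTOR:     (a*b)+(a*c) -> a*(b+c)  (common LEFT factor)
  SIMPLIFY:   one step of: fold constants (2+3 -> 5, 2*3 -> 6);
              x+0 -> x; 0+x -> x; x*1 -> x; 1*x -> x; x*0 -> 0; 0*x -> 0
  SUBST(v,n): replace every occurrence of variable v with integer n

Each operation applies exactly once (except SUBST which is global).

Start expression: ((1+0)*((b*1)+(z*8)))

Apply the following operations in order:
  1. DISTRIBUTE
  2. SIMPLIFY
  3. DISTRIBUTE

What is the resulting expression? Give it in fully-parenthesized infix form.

Start: ((1+0)*((b*1)+(z*8)))
Apply DISTRIBUTE at root (target: ((1+0)*((b*1)+(z*8)))): ((1+0)*((b*1)+(z*8))) -> (((1+0)*(b*1))+((1+0)*(z*8)))
Apply SIMPLIFY at LL (target: (1+0)): (((1+0)*(b*1))+((1+0)*(z*8))) -> ((1*(b*1))+((1+0)*(z*8)))
Apply DISTRIBUTE at R (target: ((1+0)*(z*8))): ((1*(b*1))+((1+0)*(z*8))) -> ((1*(b*1))+((1*(z*8))+(0*(z*8))))

Answer: ((1*(b*1))+((1*(z*8))+(0*(z*8))))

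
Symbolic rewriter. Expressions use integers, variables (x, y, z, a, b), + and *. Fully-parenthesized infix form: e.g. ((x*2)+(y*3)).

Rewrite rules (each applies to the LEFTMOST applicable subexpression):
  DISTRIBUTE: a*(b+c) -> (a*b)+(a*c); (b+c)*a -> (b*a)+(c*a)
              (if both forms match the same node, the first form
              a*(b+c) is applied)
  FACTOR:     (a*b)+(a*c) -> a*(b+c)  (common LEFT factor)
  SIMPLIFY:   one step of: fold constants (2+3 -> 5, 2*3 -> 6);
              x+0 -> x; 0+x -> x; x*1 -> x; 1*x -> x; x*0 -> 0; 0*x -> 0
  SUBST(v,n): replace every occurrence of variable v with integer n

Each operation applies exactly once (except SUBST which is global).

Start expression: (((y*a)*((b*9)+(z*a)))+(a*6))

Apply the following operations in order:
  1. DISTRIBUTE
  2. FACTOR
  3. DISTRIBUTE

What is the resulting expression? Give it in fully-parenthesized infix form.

Answer: ((((y*a)*(b*9))+((y*a)*(z*a)))+(a*6))

Derivation:
Start: (((y*a)*((b*9)+(z*a)))+(a*6))
Apply DISTRIBUTE at L (target: ((y*a)*((b*9)+(z*a)))): (((y*a)*((b*9)+(z*a)))+(a*6)) -> ((((y*a)*(b*9))+((y*a)*(z*a)))+(a*6))
Apply FACTOR at L (target: (((y*a)*(b*9))+((y*a)*(z*a)))): ((((y*a)*(b*9))+((y*a)*(z*a)))+(a*6)) -> (((y*a)*((b*9)+(z*a)))+(a*6))
Apply DISTRIBUTE at L (target: ((y*a)*((b*9)+(z*a)))): (((y*a)*((b*9)+(z*a)))+(a*6)) -> ((((y*a)*(b*9))+((y*a)*(z*a)))+(a*6))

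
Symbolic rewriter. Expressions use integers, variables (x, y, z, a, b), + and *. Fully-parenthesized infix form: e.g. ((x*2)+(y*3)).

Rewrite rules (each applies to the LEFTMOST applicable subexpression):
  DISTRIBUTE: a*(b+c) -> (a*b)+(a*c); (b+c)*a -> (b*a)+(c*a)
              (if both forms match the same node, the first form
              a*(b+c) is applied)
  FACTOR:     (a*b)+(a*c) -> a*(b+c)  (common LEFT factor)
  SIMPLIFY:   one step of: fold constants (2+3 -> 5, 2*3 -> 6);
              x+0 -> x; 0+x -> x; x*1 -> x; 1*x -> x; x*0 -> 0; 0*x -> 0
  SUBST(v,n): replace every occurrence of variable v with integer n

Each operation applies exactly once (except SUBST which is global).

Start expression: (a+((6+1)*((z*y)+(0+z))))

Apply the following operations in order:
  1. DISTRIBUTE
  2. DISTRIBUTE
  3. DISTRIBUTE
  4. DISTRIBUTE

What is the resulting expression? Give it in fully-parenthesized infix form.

Answer: (a+(((6*(z*y))+(1*(z*y)))+(((6*0)+(1*0))+((6+1)*z))))

Derivation:
Start: (a+((6+1)*((z*y)+(0+z))))
Apply DISTRIBUTE at R (target: ((6+1)*((z*y)+(0+z)))): (a+((6+1)*((z*y)+(0+z)))) -> (a+(((6+1)*(z*y))+((6+1)*(0+z))))
Apply DISTRIBUTE at RL (target: ((6+1)*(z*y))): (a+(((6+1)*(z*y))+((6+1)*(0+z)))) -> (a+(((6*(z*y))+(1*(z*y)))+((6+1)*(0+z))))
Apply DISTRIBUTE at RR (target: ((6+1)*(0+z))): (a+(((6*(z*y))+(1*(z*y)))+((6+1)*(0+z)))) -> (a+(((6*(z*y))+(1*(z*y)))+(((6+1)*0)+((6+1)*z))))
Apply DISTRIBUTE at RRL (target: ((6+1)*0)): (a+(((6*(z*y))+(1*(z*y)))+(((6+1)*0)+((6+1)*z)))) -> (a+(((6*(z*y))+(1*(z*y)))+(((6*0)+(1*0))+((6+1)*z))))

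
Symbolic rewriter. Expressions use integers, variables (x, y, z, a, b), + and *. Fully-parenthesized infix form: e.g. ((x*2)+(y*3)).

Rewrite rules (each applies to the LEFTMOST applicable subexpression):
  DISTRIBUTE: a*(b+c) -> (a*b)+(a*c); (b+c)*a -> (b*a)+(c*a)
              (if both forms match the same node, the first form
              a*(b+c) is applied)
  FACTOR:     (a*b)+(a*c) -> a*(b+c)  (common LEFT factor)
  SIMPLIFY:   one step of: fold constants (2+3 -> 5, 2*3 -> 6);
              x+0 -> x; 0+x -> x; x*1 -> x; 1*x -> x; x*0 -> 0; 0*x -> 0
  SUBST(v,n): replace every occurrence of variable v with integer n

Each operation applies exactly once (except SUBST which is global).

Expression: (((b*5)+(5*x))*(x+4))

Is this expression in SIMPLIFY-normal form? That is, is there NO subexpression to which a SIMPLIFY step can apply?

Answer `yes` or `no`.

Answer: yes

Derivation:
Expression: (((b*5)+(5*x))*(x+4))
Scanning for simplifiable subexpressions (pre-order)...
  at root: (((b*5)+(5*x))*(x+4)) (not simplifiable)
  at L: ((b*5)+(5*x)) (not simplifiable)
  at LL: (b*5) (not simplifiable)
  at LR: (5*x) (not simplifiable)
  at R: (x+4) (not simplifiable)
Result: no simplifiable subexpression found -> normal form.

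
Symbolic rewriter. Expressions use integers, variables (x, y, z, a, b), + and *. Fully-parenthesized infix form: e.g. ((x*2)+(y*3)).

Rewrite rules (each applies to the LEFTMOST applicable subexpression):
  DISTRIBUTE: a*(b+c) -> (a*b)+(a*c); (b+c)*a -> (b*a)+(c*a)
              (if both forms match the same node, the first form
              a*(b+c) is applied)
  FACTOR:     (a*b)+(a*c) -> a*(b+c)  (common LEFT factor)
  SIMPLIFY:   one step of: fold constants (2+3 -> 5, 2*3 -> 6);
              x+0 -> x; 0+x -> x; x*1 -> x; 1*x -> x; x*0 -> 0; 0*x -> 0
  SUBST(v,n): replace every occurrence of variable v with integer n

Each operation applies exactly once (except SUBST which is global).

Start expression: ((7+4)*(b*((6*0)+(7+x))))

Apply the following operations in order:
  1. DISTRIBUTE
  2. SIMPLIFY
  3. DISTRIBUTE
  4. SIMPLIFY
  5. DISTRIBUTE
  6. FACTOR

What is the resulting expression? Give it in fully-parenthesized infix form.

Answer: ((7*(0+(b*(7+x))))+(4*(b*((6*0)+(7+x)))))

Derivation:
Start: ((7+4)*(b*((6*0)+(7+x))))
Apply DISTRIBUTE at root (target: ((7+4)*(b*((6*0)+(7+x))))): ((7+4)*(b*((6*0)+(7+x)))) -> ((7*(b*((6*0)+(7+x))))+(4*(b*((6*0)+(7+x)))))
Apply SIMPLIFY at LRRL (target: (6*0)): ((7*(b*((6*0)+(7+x))))+(4*(b*((6*0)+(7+x))))) -> ((7*(b*(0+(7+x))))+(4*(b*((6*0)+(7+x)))))
Apply DISTRIBUTE at LR (target: (b*(0+(7+x)))): ((7*(b*(0+(7+x))))+(4*(b*((6*0)+(7+x))))) -> ((7*((b*0)+(b*(7+x))))+(4*(b*((6*0)+(7+x)))))
Apply SIMPLIFY at LRL (target: (b*0)): ((7*((b*0)+(b*(7+x))))+(4*(b*((6*0)+(7+x))))) -> ((7*(0+(b*(7+x))))+(4*(b*((6*0)+(7+x)))))
Apply DISTRIBUTE at L (target: (7*(0+(b*(7+x))))): ((7*(0+(b*(7+x))))+(4*(b*((6*0)+(7+x))))) -> (((7*0)+(7*(b*(7+x))))+(4*(b*((6*0)+(7+x)))))
Apply FACTOR at L (target: ((7*0)+(7*(b*(7+x))))): (((7*0)+(7*(b*(7+x))))+(4*(b*((6*0)+(7+x))))) -> ((7*(0+(b*(7+x))))+(4*(b*((6*0)+(7+x)))))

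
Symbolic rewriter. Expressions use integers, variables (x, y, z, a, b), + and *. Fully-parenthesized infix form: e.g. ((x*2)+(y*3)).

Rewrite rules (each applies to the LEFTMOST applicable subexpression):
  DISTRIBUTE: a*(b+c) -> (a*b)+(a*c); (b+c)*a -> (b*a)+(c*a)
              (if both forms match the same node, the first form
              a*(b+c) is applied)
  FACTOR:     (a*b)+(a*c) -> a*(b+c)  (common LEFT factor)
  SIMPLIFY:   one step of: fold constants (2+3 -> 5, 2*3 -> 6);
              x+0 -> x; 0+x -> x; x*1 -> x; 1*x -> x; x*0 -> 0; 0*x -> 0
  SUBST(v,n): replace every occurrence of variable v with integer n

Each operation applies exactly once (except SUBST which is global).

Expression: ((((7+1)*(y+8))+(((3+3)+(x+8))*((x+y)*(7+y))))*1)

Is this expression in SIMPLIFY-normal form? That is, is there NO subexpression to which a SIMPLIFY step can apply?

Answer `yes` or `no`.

Expression: ((((7+1)*(y+8))+(((3+3)+(x+8))*((x+y)*(7+y))))*1)
Scanning for simplifiable subexpressions (pre-order)...
  at root: ((((7+1)*(y+8))+(((3+3)+(x+8))*((x+y)*(7+y))))*1) (SIMPLIFIABLE)
  at L: (((7+1)*(y+8))+(((3+3)+(x+8))*((x+y)*(7+y)))) (not simplifiable)
  at LL: ((7+1)*(y+8)) (not simplifiable)
  at LLL: (7+1) (SIMPLIFIABLE)
  at LLR: (y+8) (not simplifiable)
  at LR: (((3+3)+(x+8))*((x+y)*(7+y))) (not simplifiable)
  at LRL: ((3+3)+(x+8)) (not simplifiable)
  at LRLL: (3+3) (SIMPLIFIABLE)
  at LRLR: (x+8) (not simplifiable)
  at LRR: ((x+y)*(7+y)) (not simplifiable)
  at LRRL: (x+y) (not simplifiable)
  at LRRR: (7+y) (not simplifiable)
Found simplifiable subexpr at path root: ((((7+1)*(y+8))+(((3+3)+(x+8))*((x+y)*(7+y))))*1)
One SIMPLIFY step would give: (((7+1)*(y+8))+(((3+3)+(x+8))*((x+y)*(7+y))))
-> NOT in normal form.

Answer: no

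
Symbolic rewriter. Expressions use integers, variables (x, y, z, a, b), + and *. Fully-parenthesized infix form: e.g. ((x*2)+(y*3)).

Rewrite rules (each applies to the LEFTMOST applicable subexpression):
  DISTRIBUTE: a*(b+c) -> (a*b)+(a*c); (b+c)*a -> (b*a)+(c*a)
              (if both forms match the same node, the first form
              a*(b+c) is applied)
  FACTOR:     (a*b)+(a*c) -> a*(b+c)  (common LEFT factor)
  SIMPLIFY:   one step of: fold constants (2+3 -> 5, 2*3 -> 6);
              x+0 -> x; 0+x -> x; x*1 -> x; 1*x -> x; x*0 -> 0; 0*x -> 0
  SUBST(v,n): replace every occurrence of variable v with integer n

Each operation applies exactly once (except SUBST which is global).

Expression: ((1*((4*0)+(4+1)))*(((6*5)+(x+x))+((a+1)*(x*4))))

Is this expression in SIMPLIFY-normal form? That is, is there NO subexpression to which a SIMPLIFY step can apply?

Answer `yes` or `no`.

Expression: ((1*((4*0)+(4+1)))*(((6*5)+(x+x))+((a+1)*(x*4))))
Scanning for simplifiable subexpressions (pre-order)...
  at root: ((1*((4*0)+(4+1)))*(((6*5)+(x+x))+((a+1)*(x*4)))) (not simplifiable)
  at L: (1*((4*0)+(4+1))) (SIMPLIFIABLE)
  at LR: ((4*0)+(4+1)) (not simplifiable)
  at LRL: (4*0) (SIMPLIFIABLE)
  at LRR: (4+1) (SIMPLIFIABLE)
  at R: (((6*5)+(x+x))+((a+1)*(x*4))) (not simplifiable)
  at RL: ((6*5)+(x+x)) (not simplifiable)
  at RLL: (6*5) (SIMPLIFIABLE)
  at RLR: (x+x) (not simplifiable)
  at RR: ((a+1)*(x*4)) (not simplifiable)
  at RRL: (a+1) (not simplifiable)
  at RRR: (x*4) (not simplifiable)
Found simplifiable subexpr at path L: (1*((4*0)+(4+1)))
One SIMPLIFY step would give: (((4*0)+(4+1))*(((6*5)+(x+x))+((a+1)*(x*4))))
-> NOT in normal form.

Answer: no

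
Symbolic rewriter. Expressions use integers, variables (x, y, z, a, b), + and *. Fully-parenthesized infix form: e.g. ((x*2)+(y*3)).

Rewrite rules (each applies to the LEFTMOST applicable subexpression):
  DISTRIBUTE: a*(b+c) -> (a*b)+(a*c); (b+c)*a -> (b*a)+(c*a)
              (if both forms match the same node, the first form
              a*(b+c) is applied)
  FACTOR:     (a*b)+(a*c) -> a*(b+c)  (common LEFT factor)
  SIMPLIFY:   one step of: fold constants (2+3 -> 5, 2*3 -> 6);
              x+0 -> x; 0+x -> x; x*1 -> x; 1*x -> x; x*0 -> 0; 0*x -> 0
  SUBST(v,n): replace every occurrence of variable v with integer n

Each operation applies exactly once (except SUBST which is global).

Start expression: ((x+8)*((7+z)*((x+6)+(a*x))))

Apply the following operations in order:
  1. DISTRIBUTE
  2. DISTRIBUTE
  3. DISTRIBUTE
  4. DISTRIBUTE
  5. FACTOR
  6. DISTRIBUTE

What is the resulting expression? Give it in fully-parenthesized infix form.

Start: ((x+8)*((7+z)*((x+6)+(a*x))))
Apply DISTRIBUTE at root (target: ((x+8)*((7+z)*((x+6)+(a*x))))): ((x+8)*((7+z)*((x+6)+(a*x)))) -> ((x*((7+z)*((x+6)+(a*x))))+(8*((7+z)*((x+6)+(a*x)))))
Apply DISTRIBUTE at LR (target: ((7+z)*((x+6)+(a*x)))): ((x*((7+z)*((x+6)+(a*x))))+(8*((7+z)*((x+6)+(a*x))))) -> ((x*(((7+z)*(x+6))+((7+z)*(a*x))))+(8*((7+z)*((x+6)+(a*x)))))
Apply DISTRIBUTE at L (target: (x*(((7+z)*(x+6))+((7+z)*(a*x))))): ((x*(((7+z)*(x+6))+((7+z)*(a*x))))+(8*((7+z)*((x+6)+(a*x))))) -> (((x*((7+z)*(x+6)))+(x*((7+z)*(a*x))))+(8*((7+z)*((x+6)+(a*x)))))
Apply DISTRIBUTE at LLR (target: ((7+z)*(x+6))): (((x*((7+z)*(x+6)))+(x*((7+z)*(a*x))))+(8*((7+z)*((x+6)+(a*x))))) -> (((x*(((7+z)*x)+((7+z)*6)))+(x*((7+z)*(a*x))))+(8*((7+z)*((x+6)+(a*x)))))
Apply FACTOR at L (target: ((x*(((7+z)*x)+((7+z)*6)))+(x*((7+z)*(a*x))))): (((x*(((7+z)*x)+((7+z)*6)))+(x*((7+z)*(a*x))))+(8*((7+z)*((x+6)+(a*x))))) -> ((x*((((7+z)*x)+((7+z)*6))+((7+z)*(a*x))))+(8*((7+z)*((x+6)+(a*x)))))
Apply DISTRIBUTE at L (target: (x*((((7+z)*x)+((7+z)*6))+((7+z)*(a*x))))): ((x*((((7+z)*x)+((7+z)*6))+((7+z)*(a*x))))+(8*((7+z)*((x+6)+(a*x))))) -> (((x*(((7+z)*x)+((7+z)*6)))+(x*((7+z)*(a*x))))+(8*((7+z)*((x+6)+(a*x)))))

Answer: (((x*(((7+z)*x)+((7+z)*6)))+(x*((7+z)*(a*x))))+(8*((7+z)*((x+6)+(a*x)))))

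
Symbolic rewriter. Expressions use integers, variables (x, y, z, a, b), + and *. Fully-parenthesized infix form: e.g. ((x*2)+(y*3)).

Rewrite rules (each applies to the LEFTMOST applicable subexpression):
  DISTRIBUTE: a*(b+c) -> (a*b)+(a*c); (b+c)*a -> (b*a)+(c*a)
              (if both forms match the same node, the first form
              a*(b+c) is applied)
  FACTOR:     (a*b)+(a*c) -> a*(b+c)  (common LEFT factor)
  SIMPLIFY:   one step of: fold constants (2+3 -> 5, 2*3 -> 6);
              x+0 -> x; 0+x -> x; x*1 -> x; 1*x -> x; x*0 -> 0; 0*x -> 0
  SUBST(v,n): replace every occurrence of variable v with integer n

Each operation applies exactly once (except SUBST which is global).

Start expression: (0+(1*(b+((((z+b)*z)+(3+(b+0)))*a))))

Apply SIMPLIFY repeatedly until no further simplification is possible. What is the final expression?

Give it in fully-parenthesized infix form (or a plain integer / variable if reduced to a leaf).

Answer: (b+((((z+b)*z)+(3+b))*a))

Derivation:
Start: (0+(1*(b+((((z+b)*z)+(3+(b+0)))*a))))
Step 1: at root: (0+(1*(b+((((z+b)*z)+(3+(b+0)))*a)))) -> (1*(b+((((z+b)*z)+(3+(b+0)))*a))); overall: (0+(1*(b+((((z+b)*z)+(3+(b+0)))*a)))) -> (1*(b+((((z+b)*z)+(3+(b+0)))*a)))
Step 2: at root: (1*(b+((((z+b)*z)+(3+(b+0)))*a))) -> (b+((((z+b)*z)+(3+(b+0)))*a)); overall: (1*(b+((((z+b)*z)+(3+(b+0)))*a))) -> (b+((((z+b)*z)+(3+(b+0)))*a))
Step 3: at RLRR: (b+0) -> b; overall: (b+((((z+b)*z)+(3+(b+0)))*a)) -> (b+((((z+b)*z)+(3+b))*a))
Fixed point: (b+((((z+b)*z)+(3+b))*a))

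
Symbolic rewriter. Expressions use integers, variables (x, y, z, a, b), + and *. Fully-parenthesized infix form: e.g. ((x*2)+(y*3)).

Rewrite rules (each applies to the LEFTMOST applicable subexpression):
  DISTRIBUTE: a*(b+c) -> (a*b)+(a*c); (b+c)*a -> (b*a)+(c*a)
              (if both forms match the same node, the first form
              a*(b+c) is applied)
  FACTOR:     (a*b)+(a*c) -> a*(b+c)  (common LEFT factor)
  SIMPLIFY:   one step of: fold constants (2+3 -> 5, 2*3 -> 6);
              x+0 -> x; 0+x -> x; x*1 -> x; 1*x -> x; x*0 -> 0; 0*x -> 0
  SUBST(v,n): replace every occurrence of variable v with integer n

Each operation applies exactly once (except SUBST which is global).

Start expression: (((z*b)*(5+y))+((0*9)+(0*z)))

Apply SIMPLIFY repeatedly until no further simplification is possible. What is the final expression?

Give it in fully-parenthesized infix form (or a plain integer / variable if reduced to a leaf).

Answer: ((z*b)*(5+y))

Derivation:
Start: (((z*b)*(5+y))+((0*9)+(0*z)))
Step 1: at RL: (0*9) -> 0; overall: (((z*b)*(5+y))+((0*9)+(0*z))) -> (((z*b)*(5+y))+(0+(0*z)))
Step 2: at R: (0+(0*z)) -> (0*z); overall: (((z*b)*(5+y))+(0+(0*z))) -> (((z*b)*(5+y))+(0*z))
Step 3: at R: (0*z) -> 0; overall: (((z*b)*(5+y))+(0*z)) -> (((z*b)*(5+y))+0)
Step 4: at root: (((z*b)*(5+y))+0) -> ((z*b)*(5+y)); overall: (((z*b)*(5+y))+0) -> ((z*b)*(5+y))
Fixed point: ((z*b)*(5+y))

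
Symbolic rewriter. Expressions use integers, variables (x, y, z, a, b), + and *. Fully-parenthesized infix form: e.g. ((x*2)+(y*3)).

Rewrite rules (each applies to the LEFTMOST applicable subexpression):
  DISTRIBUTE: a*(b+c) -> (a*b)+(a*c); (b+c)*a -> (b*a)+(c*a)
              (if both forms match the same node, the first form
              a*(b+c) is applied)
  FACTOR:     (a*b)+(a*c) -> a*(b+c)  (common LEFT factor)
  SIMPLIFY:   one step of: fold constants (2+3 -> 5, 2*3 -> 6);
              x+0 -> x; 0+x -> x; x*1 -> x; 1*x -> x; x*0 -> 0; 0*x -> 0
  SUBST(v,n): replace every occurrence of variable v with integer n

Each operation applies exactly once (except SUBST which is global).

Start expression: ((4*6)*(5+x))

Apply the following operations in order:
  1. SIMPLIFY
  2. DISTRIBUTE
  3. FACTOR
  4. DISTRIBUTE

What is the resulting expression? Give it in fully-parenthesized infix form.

Answer: ((24*5)+(24*x))

Derivation:
Start: ((4*6)*(5+x))
Apply SIMPLIFY at L (target: (4*6)): ((4*6)*(5+x)) -> (24*(5+x))
Apply DISTRIBUTE at root (target: (24*(5+x))): (24*(5+x)) -> ((24*5)+(24*x))
Apply FACTOR at root (target: ((24*5)+(24*x))): ((24*5)+(24*x)) -> (24*(5+x))
Apply DISTRIBUTE at root (target: (24*(5+x))): (24*(5+x)) -> ((24*5)+(24*x))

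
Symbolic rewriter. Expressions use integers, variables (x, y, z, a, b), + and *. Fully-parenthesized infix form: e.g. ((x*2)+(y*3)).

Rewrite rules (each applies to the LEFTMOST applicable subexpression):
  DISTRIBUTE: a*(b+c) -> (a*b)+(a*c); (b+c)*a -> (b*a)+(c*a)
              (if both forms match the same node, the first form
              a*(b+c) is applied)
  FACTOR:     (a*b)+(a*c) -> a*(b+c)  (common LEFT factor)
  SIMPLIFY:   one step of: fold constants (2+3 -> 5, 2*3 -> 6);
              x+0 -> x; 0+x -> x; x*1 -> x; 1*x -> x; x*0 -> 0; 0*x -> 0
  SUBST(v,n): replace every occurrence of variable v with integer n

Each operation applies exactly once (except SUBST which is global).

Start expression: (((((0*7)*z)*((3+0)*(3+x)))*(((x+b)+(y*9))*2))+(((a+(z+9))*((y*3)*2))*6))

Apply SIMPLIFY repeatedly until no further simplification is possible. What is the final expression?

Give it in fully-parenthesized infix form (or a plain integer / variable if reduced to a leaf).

Start: (((((0*7)*z)*((3+0)*(3+x)))*(((x+b)+(y*9))*2))+(((a+(z+9))*((y*3)*2))*6))
Step 1: at LLLL: (0*7) -> 0; overall: (((((0*7)*z)*((3+0)*(3+x)))*(((x+b)+(y*9))*2))+(((a+(z+9))*((y*3)*2))*6)) -> ((((0*z)*((3+0)*(3+x)))*(((x+b)+(y*9))*2))+(((a+(z+9))*((y*3)*2))*6))
Step 2: at LLL: (0*z) -> 0; overall: ((((0*z)*((3+0)*(3+x)))*(((x+b)+(y*9))*2))+(((a+(z+9))*((y*3)*2))*6)) -> (((0*((3+0)*(3+x)))*(((x+b)+(y*9))*2))+(((a+(z+9))*((y*3)*2))*6))
Step 3: at LL: (0*((3+0)*(3+x))) -> 0; overall: (((0*((3+0)*(3+x)))*(((x+b)+(y*9))*2))+(((a+(z+9))*((y*3)*2))*6)) -> ((0*(((x+b)+(y*9))*2))+(((a+(z+9))*((y*3)*2))*6))
Step 4: at L: (0*(((x+b)+(y*9))*2)) -> 0; overall: ((0*(((x+b)+(y*9))*2))+(((a+(z+9))*((y*3)*2))*6)) -> (0+(((a+(z+9))*((y*3)*2))*6))
Step 5: at root: (0+(((a+(z+9))*((y*3)*2))*6)) -> (((a+(z+9))*((y*3)*2))*6); overall: (0+(((a+(z+9))*((y*3)*2))*6)) -> (((a+(z+9))*((y*3)*2))*6)
Fixed point: (((a+(z+9))*((y*3)*2))*6)

Answer: (((a+(z+9))*((y*3)*2))*6)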